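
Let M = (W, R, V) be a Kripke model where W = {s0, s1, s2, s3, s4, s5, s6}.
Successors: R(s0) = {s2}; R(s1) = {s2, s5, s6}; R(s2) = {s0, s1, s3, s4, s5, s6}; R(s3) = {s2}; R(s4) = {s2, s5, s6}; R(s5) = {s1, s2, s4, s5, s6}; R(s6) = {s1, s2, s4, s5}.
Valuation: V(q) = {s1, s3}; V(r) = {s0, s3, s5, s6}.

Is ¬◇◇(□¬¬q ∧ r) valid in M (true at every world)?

Yes

Let φ = ¬◇◇(□¬¬q ∧ r). Evaluate φ at each world:
  s0 (successors {s2}): φ is true.
  s1 (successors {s2, s5, s6}): φ is true.
  s2 (successors {s0, s1, s3, s4, s5, s6}): φ is true.
  s3 (successors {s2}): φ is true.
  s4 (successors {s2, s5, s6}): φ is true.
  s5 (successors {s1, s2, s4, s5, s6}): φ is true.
  s6 (successors {s1, s2, s4, s5}): φ is true.
For instance, at s2:
  At s2: ◇◇(□¬¬q ∧ r) is false, so ¬◇◇(□¬¬q ∧ r) is true.
    At s2: ◇◇(□¬¬q ∧ r) requires ◇(□¬¬q ∧ r) at some successor in {s0, s1, s3, s4, s5, s6}.
      At s0: ◇(□¬¬q ∧ r) is false.
      At s1: ◇(□¬¬q ∧ r) is false.
      At s3: ◇(□¬¬q ∧ r) is false.
      At s4: ◇(□¬¬q ∧ r) is false.
      At s5: ◇(□¬¬q ∧ r) is false.
      At s6: ◇(□¬¬q ∧ r) is false.
    So ◇◇(□¬¬q ∧ r) is false at s2.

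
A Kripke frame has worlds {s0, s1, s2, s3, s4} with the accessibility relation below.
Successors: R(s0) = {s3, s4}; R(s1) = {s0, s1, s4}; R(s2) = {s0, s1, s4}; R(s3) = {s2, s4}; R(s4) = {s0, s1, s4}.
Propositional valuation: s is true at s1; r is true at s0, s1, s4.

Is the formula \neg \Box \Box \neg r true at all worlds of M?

Yes

Let φ = \neg \Box \Box \neg r. Evaluate φ at each world:
  s0 (successors {s3, s4}): φ is true.
  s1 (successors {s0, s1, s4}): φ is true.
  s2 (successors {s0, s1, s4}): φ is true.
  s3 (successors {s2, s4}): φ is true.
  s4 (successors {s0, s1, s4}): φ is true.
For instance, at s2:
  At s2: \Box \Box \neg r is false, so \neg \Box \Box \neg r is true.
    At s2: \Box \Box \neg r requires \Box \neg r at every successor {s0, s1, s4}.
      \Box \neg r fails at s0, so \Box \Box \neg r is false at s2.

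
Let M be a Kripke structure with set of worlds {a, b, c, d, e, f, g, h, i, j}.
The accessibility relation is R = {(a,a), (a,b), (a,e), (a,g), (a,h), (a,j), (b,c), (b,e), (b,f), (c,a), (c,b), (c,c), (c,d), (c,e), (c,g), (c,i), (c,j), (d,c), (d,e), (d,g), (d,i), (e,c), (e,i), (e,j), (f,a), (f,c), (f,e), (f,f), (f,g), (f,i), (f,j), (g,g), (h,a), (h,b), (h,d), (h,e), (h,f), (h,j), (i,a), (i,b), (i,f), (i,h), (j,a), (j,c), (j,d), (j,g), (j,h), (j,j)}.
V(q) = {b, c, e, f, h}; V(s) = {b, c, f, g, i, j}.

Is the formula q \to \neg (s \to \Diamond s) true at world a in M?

Recall that \Diamond ψ holds at a world iff ψ holds at some accessible world.
At a: q is false, \neg (s \to \Diamond s) is false, so q \to \neg (s \to \Diamond s) is true.
  At a: s \to \Diamond s is true, so \neg (s \to \Diamond s) is false.
    At a: s is false, \Diamond s is true, so s \to \Diamond s is true.
      At a: \Diamond s requires s at some successor in {a, b, e, g, h, j}.
        s holds at b, so \Diamond s is true at a.

Yes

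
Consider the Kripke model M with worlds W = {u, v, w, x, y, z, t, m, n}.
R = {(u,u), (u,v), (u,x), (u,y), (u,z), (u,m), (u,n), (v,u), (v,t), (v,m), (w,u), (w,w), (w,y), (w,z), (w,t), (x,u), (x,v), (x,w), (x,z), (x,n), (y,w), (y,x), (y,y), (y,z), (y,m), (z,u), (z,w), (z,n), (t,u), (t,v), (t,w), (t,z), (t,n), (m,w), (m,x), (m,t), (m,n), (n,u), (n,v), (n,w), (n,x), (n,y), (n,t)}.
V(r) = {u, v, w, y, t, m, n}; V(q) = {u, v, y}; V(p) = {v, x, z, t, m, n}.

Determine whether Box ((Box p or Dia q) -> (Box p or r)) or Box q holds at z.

At z: Box ((Box p or Dia q) -> (Box p or r)) is true, Box q is false, so Box ((Box p or Dia q) -> (Box p or r)) or Box q is true.
  At z: Box ((Box p or Dia q) -> (Box p or r)) requires (Box p or Dia q) -> (Box p or r) at every successor {u, w, n}.
      At u: Box p or Dia q is true, Box p or r is true, so (Box p or Dia q) -> (Box p or r) is true.
      At w: Box p or Dia q is true, Box p or r is true, so (Box p or Dia q) -> (Box p or r) is true.
      At n: Box p or Dia q is true, Box p or r is true, so (Box p or Dia q) -> (Box p or r) is true.
  So Box ((Box p or Dia q) -> (Box p or r)) is true at z.
  At z: Box q requires q at every successor {u, w, n}.
    q fails at w, so Box q is false at z.

Yes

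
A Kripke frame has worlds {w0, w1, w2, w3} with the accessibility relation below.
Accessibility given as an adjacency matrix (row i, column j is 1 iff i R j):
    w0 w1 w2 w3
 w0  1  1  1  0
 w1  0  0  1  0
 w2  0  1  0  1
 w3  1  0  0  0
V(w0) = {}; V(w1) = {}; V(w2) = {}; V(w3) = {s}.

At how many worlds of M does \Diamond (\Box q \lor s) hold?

Let φ = \Diamond (\Box q \lor s). Evaluate φ at each world:
  w0 (successors {w0, w1, w2}): φ is false.
  w1 (successors {w2}): φ is false.
  w2 (successors {w1, w3}): φ is true.
  w3 (successors {w0}): φ is false.
For instance, at w1:
  At w1: \Diamond (\Box q \lor s) requires \Box q \lor s at some successor in {w2}.
    At w2: \Box q \lor s is false.
  So \Diamond (\Box q \lor s) is false at w1.
Satisfying worlds: {w2}

1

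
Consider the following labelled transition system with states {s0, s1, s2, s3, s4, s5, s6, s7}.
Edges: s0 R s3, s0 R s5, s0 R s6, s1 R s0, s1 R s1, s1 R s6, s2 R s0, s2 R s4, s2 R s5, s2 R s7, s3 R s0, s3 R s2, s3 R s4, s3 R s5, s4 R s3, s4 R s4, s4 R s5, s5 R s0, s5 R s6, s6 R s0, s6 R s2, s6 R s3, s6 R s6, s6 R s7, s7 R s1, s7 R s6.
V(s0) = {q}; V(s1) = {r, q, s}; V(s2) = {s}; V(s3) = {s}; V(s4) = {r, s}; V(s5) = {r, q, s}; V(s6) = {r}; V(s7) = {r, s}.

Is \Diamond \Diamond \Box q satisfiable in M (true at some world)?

Recall that \Box ψ holds at a world iff ψ holds at every accessible world, and \Diamond ψ holds iff ψ holds at some accessible world.
Let φ = \Diamond \Diamond \Box q. Evaluate φ at each world:
  s0 (successors {s3, s5, s6}): φ is false.
  s1 (successors {s0, s1, s6}): φ is false.
  s2 (successors {s0, s4, s5, s7}): φ is false.
  s3 (successors {s0, s2, s4, s5}): φ is false.
  s4 (successors {s3, s4, s5}): φ is false.
  s5 (successors {s0, s6}): φ is false.
  s6 (successors {s0, s2, s3, s6, s7}): φ is false.
  s7 (successors {s1, s6}): φ is false.
For instance, at s3:
  At s3: \Diamond \Diamond \Box q requires \Diamond \Box q at some successor in {s0, s2, s4, s5}.
    At s0: \Diamond \Box q is false.
    At s2: \Diamond \Box q is false.
    At s4: \Diamond \Box q is false.
    At s5: \Diamond \Box q is false.
  So \Diamond \Diamond \Box q is false at s3.

No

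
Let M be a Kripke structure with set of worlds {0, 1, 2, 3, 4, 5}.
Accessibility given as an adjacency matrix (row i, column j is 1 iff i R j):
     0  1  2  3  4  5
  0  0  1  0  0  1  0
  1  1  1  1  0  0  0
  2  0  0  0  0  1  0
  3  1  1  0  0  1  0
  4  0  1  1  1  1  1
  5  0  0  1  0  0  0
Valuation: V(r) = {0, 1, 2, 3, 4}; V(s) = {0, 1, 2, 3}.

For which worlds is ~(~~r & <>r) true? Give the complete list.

5

Let φ = ~(~~r & <>r). Evaluate φ at each world:
  0 (successors {1, 4}): φ is false.
  1 (successors {0, 1, 2}): φ is false.
  2 (successors {4}): φ is false.
  3 (successors {0, 1, 4}): φ is false.
  4 (successors {1, 2, 3, 4, 5}): φ is false.
  5 (successors {2}): φ is true.
For instance, at 2:
  At 2: ~~r & <>r is true, so ~(~~r & <>r) is false.
    At 2: ~~r is true, <>r is true, so ~~r & <>r is true.
      At 2: <>r requires r at some successor in {4}.
        r holds at 4, so <>r is true at 2.
Satisfying worlds: {5}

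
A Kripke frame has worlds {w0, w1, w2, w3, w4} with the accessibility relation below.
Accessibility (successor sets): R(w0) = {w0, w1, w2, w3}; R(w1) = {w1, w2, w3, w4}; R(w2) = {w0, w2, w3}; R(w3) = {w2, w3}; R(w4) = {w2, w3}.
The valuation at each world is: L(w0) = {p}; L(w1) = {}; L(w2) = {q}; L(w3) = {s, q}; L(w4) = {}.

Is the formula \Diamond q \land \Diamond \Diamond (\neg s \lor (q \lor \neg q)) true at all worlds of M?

Yes

Recall that \Diamond ψ holds at a world iff ψ holds at some accessible world.
Let φ = \Diamond q \land \Diamond \Diamond (\neg s \lor (q \lor \neg q)). Evaluate φ at each world:
  w0 (successors {w0, w1, w2, w3}): φ is true.
  w1 (successors {w1, w2, w3, w4}): φ is true.
  w2 (successors {w0, w2, w3}): φ is true.
  w3 (successors {w2, w3}): φ is true.
  w4 (successors {w2, w3}): φ is true.
For instance, at w4:
  At w4: \Diamond q is true, \Diamond \Diamond (\neg s \lor (q \lor \neg q)) is true, so \Diamond q \land \Diamond \Diamond (\neg s \lor (q \lor \neg q)) is true.
    At w4: \Diamond q requires q at some successor in {w2, w3}.
      q holds at w2, so \Diamond q is true at w4.
    At w4: \Diamond \Diamond (\neg s \lor (q \lor \neg q)) requires \Diamond (\neg s \lor (q \lor \neg q)) at some successor in {w2, w3}.
      \Diamond (\neg s \lor (q \lor \neg q)) holds at w2, so \Diamond \Diamond (\neg s \lor (q \lor \neg q)) is true at w4.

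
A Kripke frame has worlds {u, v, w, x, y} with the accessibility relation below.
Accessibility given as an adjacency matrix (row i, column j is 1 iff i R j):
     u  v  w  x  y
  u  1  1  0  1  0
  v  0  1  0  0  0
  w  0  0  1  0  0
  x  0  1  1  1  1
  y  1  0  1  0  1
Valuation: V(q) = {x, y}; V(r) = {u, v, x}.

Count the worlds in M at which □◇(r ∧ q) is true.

Recall that □ψ holds at a world iff ψ holds at every accessible world, and ◇ψ holds iff ψ holds at some accessible world.
Let φ = □◇(r ∧ q). Evaluate φ at each world:
  u (successors {u, v, x}): φ is false.
  v (successors {v}): φ is false.
  w (successors {w}): φ is false.
  x (successors {v, w, x, y}): φ is false.
  y (successors {u, w, y}): φ is false.
For instance, at u:
  At u: □◇(r ∧ q) requires ◇(r ∧ q) at every successor {u, v, x}.
    ◇(r ∧ q) fails at v, so □◇(r ∧ q) is false at u.
      At v: ◇(r ∧ q) requires r ∧ q at some successor in {v}.
        At v: r ∧ q is false.
      So ◇(r ∧ q) is false at v.
Satisfying worlds: none.

0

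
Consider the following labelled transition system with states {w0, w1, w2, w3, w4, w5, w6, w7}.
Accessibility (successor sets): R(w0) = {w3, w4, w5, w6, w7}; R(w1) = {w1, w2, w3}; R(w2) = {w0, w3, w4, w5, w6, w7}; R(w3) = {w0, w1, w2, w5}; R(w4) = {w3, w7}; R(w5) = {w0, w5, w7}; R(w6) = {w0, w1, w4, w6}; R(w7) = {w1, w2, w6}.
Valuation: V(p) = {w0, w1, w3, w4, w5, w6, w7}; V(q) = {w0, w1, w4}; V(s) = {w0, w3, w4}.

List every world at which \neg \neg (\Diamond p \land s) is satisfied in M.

Let φ = \neg \neg (\Diamond p \land s). Evaluate φ at each world:
  w0 (successors {w3, w4, w5, w6, w7}): φ is true.
  w1 (successors {w1, w2, w3}): φ is false.
  w2 (successors {w0, w3, w4, w5, w6, w7}): φ is false.
  w3 (successors {w0, w1, w2, w5}): φ is true.
  w4 (successors {w3, w7}): φ is true.
  w5 (successors {w0, w5, w7}): φ is false.
  w6 (successors {w0, w1, w4, w6}): φ is false.
  w7 (successors {w1, w2, w6}): φ is false.
For instance, at w3:
  At w3: \neg (\Diamond p \land s) is false, so \neg \neg (\Diamond p \land s) is true.
    At w3: \Diamond p \land s is true, so \neg (\Diamond p \land s) is false.
      At w3: \Diamond p is true, s is true, so \Diamond p \land s is true.
Satisfying worlds: {w0, w3, w4}

w0, w3, w4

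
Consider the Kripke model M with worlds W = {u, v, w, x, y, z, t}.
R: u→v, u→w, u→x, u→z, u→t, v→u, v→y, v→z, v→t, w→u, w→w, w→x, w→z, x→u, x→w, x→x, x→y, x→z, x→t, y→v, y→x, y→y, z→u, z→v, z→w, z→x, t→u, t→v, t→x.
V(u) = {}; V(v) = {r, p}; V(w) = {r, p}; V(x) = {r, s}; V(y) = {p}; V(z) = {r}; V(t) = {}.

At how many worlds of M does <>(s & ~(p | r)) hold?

Let φ = <>(s & ~(p | r)). Evaluate φ at each world:
  u (successors {v, w, x, z, t}): φ is false.
  v (successors {u, y, z, t}): φ is false.
  w (successors {u, w, x, z}): φ is false.
  x (successors {u, w, x, y, z, t}): φ is false.
  y (successors {v, x, y}): φ is false.
  z (successors {u, v, w, x}): φ is false.
  t (successors {u, v, x}): φ is false.
For instance, at y:
  At y: <>(s & ~(p | r)) requires s & ~(p | r) at some successor in {v, x, y}.
    At v: s & ~(p | r) is false.
    At x: s & ~(p | r) is false.
    At y: s & ~(p | r) is false.
  So <>(s & ~(p | r)) is false at y.
Satisfying worlds: none.

0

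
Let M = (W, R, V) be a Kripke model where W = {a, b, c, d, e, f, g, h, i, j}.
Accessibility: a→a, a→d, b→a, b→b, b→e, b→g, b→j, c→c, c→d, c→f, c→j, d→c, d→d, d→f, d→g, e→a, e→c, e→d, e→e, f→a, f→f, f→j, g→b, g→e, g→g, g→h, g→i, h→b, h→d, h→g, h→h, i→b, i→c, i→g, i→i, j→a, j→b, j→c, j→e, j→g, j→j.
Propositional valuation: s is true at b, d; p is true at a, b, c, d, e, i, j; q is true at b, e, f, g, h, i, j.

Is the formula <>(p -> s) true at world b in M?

At b: <>(p -> s) requires p -> s at some successor in {a, b, e, g, j}.
  p -> s holds at b, so <>(p -> s) is true at b.

Yes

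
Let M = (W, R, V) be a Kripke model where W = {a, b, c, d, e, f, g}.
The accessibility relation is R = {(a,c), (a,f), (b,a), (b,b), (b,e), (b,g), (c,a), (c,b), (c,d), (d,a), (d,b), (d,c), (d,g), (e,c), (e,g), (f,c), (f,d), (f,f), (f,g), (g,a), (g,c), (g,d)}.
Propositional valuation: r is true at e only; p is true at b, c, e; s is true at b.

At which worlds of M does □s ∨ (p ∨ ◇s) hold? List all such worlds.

b, c, d, e

Let φ = □s ∨ (p ∨ ◇s). Evaluate φ at each world:
  a (successors {c, f}): φ is false.
  b (successors {a, b, e, g}): φ is true.
  c (successors {a, b, d}): φ is true.
  d (successors {a, b, c, g}): φ is true.
  e (successors {c, g}): φ is true.
  f (successors {c, d, f, g}): φ is false.
  g (successors {a, c, d}): φ is false.
For instance, at c:
  At c: □s is false, p ∨ ◇s is true, so □s ∨ (p ∨ ◇s) is true.
    At c: □s requires s at every successor {a, b, d}.
      s fails at a, so □s is false at c.
    At c: p is true, ◇s is true, so p ∨ ◇s is true.
      At c: ◇s requires s at some successor in {a, b, d}.
        s holds at b, so ◇s is true at c.
Satisfying worlds: {b, c, d, e}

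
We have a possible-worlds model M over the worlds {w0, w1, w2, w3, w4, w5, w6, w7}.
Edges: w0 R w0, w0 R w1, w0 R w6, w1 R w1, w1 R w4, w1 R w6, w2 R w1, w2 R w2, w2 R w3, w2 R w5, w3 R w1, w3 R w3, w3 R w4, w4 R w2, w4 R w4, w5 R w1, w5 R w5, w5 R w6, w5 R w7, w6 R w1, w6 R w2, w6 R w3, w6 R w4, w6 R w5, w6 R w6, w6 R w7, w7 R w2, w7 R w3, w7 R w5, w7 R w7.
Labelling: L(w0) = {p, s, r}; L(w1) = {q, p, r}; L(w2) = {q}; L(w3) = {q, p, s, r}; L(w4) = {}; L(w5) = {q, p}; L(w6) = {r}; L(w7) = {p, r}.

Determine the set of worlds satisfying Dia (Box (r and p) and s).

Recall that Box ψ holds at a world iff ψ holds at every accessible world, and Dia ψ holds iff ψ holds at some accessible world.
Let φ = Dia (Box (r and p) and s). Evaluate φ at each world:
  w0 (successors {w0, w1, w6}): φ is false.
  w1 (successors {w1, w4, w6}): φ is false.
  w2 (successors {w1, w2, w3, w5}): φ is false.
  w3 (successors {w1, w3, w4}): φ is false.
  w4 (successors {w2, w4}): φ is false.
  w5 (successors {w1, w5, w6, w7}): φ is false.
  w6 (successors {w1, w2, w3, w4, w5, w6, w7}): φ is false.
  w7 (successors {w2, w3, w5, w7}): φ is false.
For instance, at w6:
  At w6: Dia (Box (r and p) and s) requires Box (r and p) and s at some successor in {w1, w2, w3, w4, w5, w6, w7}.
    At w1: Box (r and p) and s is false.
    At w2: Box (r and p) and s is false.
    At w3: Box (r and p) and s is false.
    At w4: Box (r and p) and s is false.
    At w5: Box (r and p) and s is false.
    At w6: Box (r and p) and s is false.
    At w7: Box (r and p) and s is false.
  So Dia (Box (r and p) and s) is false at w6.
Satisfying worlds: none.

none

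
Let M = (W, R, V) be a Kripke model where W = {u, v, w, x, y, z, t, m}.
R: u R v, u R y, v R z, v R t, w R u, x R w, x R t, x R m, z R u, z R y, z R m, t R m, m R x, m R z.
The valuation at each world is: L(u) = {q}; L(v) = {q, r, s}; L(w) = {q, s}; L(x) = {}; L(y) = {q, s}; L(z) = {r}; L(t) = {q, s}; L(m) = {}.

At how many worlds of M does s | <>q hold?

Let φ = s | <>q. Evaluate φ at each world:
  u (successors {v, y}): φ is true.
  v (successors {z, t}): φ is true.
  w (successors {u}): φ is true.
  x (successors {w, t, m}): φ is true.
  y (successors ∅): φ is true.
  z (successors {u, y, m}): φ is true.
  t (successors {m}): φ is true.
  m (successors {x, z}): φ is false.
For instance, at t:
  At t: s is true, <>q is false, so s | <>q is true.
    At t: <>q requires q at some successor in {m}.
      At m: q is false.
    So <>q is false at t.
Satisfying worlds: {u, v, w, x, y, z, t}

7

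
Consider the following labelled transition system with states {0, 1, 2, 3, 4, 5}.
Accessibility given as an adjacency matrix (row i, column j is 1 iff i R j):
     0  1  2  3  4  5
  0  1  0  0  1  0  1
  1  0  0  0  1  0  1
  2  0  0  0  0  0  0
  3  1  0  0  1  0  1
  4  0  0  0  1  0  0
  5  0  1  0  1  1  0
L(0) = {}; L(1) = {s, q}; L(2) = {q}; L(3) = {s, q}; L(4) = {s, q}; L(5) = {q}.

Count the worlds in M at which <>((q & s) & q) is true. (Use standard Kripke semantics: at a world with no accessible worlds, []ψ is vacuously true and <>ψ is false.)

5

Let φ = <>((q & s) & q). Evaluate φ at each world:
  0 (successors {0, 3, 5}): φ is true.
  1 (successors {3, 5}): φ is true.
  2 (successors ∅): φ is false.
  3 (successors {0, 3, 5}): φ is true.
  4 (successors {3}): φ is true.
  5 (successors {1, 3, 4}): φ is true.
For instance, at 0:
  At 0: <>((q & s) & q) requires (q & s) & q at some successor in {0, 3, 5}.
    (q & s) & q holds at 3, so <>((q & s) & q) is true at 0.
Satisfying worlds: {0, 1, 3, 4, 5}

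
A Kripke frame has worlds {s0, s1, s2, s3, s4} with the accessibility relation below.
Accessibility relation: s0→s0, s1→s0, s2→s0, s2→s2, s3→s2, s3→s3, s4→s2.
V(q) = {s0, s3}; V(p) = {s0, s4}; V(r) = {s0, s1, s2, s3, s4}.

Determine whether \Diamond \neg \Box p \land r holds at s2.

Yes

At s2: \Diamond \neg \Box p is true, r is true, so \Diamond \neg \Box p \land r is true.
  At s2: \Diamond \neg \Box p requires \neg \Box p at some successor in {s0, s2}.
    \neg \Box p holds at s2, so \Diamond \neg \Box p is true at s2.
      At s2: \Box p is false, so \neg \Box p is true.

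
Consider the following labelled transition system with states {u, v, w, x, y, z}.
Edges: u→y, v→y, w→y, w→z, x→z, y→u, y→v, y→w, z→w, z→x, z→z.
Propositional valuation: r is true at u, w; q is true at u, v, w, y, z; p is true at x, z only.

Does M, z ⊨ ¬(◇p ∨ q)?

No

At z: ◇p ∨ q is true, so ¬(◇p ∨ q) is false.
  At z: ◇p is true, q is true, so ◇p ∨ q is true.
    At z: ◇p requires p at some successor in {w, x, z}.
      p holds at x, so ◇p is true at z.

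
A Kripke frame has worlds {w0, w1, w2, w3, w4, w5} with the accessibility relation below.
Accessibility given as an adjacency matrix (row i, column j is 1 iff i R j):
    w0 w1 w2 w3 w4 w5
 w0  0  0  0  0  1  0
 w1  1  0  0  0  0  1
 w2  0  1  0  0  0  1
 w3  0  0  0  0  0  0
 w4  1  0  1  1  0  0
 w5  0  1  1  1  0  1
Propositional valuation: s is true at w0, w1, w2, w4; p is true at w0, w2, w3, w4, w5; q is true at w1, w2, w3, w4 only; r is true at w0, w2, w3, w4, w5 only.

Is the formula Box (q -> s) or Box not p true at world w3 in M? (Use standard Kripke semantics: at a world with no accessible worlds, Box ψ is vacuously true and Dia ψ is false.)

Recall that Box ψ holds at a world iff ψ holds at every accessible world, and Dia ψ holds iff ψ holds at some accessible world.
At w3: Box (q -> s) is true, Box not p is true, so Box (q -> s) or Box not p is true.
  At w3: no accessible worlds, so Box (q -> s) holds vacuously.
  At w3: no accessible worlds, so Box not p holds vacuously.

Yes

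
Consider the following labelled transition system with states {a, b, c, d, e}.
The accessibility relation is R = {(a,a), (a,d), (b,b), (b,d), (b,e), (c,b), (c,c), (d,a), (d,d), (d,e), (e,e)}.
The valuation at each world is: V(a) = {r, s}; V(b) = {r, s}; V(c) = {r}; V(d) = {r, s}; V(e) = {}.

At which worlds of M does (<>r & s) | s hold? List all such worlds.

a, b, d

Let φ = (<>r & s) | s. Evaluate φ at each world:
  a (successors {a, d}): φ is true.
  b (successors {b, d, e}): φ is true.
  c (successors {b, c}): φ is false.
  d (successors {a, d, e}): φ is true.
  e (successors {e}): φ is false.
For instance, at e:
  At e: <>r & s is false, s is false, so (<>r & s) | s is false.
    At e: <>r is false, s is false, so <>r & s is false.
      At e: <>r requires r at some successor in {e}.
        At e: r is false.
      So <>r is false at e.
Satisfying worlds: {a, b, d}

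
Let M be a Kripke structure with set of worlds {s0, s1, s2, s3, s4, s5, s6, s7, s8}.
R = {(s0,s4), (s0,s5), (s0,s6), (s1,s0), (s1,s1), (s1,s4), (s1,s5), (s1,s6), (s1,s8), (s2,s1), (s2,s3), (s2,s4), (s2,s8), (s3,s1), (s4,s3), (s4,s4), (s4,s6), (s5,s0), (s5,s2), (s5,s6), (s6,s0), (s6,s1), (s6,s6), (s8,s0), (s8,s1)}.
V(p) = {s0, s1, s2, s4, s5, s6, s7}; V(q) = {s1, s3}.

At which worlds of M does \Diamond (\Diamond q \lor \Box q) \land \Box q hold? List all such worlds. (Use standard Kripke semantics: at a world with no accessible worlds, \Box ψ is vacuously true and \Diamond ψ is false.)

s3

Let φ = \Diamond (\Diamond q \lor \Box q) \land \Box q. Evaluate φ at each world:
  s0 (successors {s4, s5, s6}): φ is false.
  s1 (successors {s0, s1, s4, s5, s6, s8}): φ is false.
  s2 (successors {s1, s3, s4, s8}): φ is false.
  s3 (successors {s1}): φ is true.
  s4 (successors {s3, s4, s6}): φ is false.
  s5 (successors {s0, s2, s6}): φ is false.
  s6 (successors {s0, s1, s6}): φ is false.
  s7 (successors ∅): φ is false.
  s8 (successors {s0, s1}): φ is false.
For instance, at s0:
  At s0: \Diamond (\Diamond q \lor \Box q) is true, \Box q is false, so \Diamond (\Diamond q \lor \Box q) \land \Box q is false.
    At s0: \Diamond (\Diamond q \lor \Box q) requires \Diamond q \lor \Box q at some successor in {s4, s5, s6}.
      \Diamond q \lor \Box q holds at s4, so \Diamond (\Diamond q \lor \Box q) is true at s0.
    At s0: \Box q requires q at every successor {s4, s5, s6}.
      q fails at s4, so \Box q is false at s0.
Satisfying worlds: {s3}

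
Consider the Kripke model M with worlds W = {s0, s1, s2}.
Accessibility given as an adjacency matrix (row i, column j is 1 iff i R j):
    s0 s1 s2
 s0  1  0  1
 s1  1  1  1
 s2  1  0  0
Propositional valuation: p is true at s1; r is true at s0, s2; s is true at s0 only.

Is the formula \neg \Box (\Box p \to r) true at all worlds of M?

No

Let φ = \neg \Box (\Box p \to r). Evaluate φ at each world:
  s0 (successors {s0, s2}): φ is false.
  s1 (successors {s0, s1, s2}): φ is false.
  s2 (successors {s0}): φ is false.
Detail at s0 (counterexample):
  At s0: \Box (\Box p \to r) is true, so \neg \Box (\Box p \to r) is false.
    At s0: \Box (\Box p \to r) requires \Box p \to r at every successor {s0, s2}.
      At s0: \Box p \to r is true.
      At s2: \Box p \to r is true.
    So \Box (\Box p \to r) is true at s0.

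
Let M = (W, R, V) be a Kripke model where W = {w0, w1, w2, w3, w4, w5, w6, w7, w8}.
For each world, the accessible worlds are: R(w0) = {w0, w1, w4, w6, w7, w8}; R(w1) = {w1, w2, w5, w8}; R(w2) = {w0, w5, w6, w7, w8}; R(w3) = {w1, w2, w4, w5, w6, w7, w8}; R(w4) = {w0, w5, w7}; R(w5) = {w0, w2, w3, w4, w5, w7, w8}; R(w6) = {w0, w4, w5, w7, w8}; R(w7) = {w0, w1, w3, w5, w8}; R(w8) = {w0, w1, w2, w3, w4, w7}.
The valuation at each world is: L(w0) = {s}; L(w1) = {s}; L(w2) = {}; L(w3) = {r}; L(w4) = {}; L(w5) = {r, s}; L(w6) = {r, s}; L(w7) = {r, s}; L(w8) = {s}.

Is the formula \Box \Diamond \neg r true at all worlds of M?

Yes

Let φ = \Box \Diamond \neg r. Evaluate φ at each world:
  w0 (successors {w0, w1, w4, w6, w7, w8}): φ is true.
  w1 (successors {w1, w2, w5, w8}): φ is true.
  w2 (successors {w0, w5, w6, w7, w8}): φ is true.
  w3 (successors {w1, w2, w4, w5, w6, w7, w8}): φ is true.
  w4 (successors {w0, w5, w7}): φ is true.
  w5 (successors {w0, w2, w3, w4, w5, w7, w8}): φ is true.
  w6 (successors {w0, w4, w5, w7, w8}): φ is true.
  w7 (successors {w0, w1, w3, w5, w8}): φ is true.
  w8 (successors {w0, w1, w2, w3, w4, w7}): φ is true.
For instance, at w8:
  At w8: \Box \Diamond \neg r requires \Diamond \neg r at every successor {w0, w1, w2, w3, w4, w7}.
    At w0: \Diamond \neg r is true.
    At w1: \Diamond \neg r is true.
    At w2: \Diamond \neg r is true.
    At w3: \Diamond \neg r is true.
    At w4: \Diamond \neg r is true.
    At w7: \Diamond \neg r is true.
  So \Box \Diamond \neg r is true at w8.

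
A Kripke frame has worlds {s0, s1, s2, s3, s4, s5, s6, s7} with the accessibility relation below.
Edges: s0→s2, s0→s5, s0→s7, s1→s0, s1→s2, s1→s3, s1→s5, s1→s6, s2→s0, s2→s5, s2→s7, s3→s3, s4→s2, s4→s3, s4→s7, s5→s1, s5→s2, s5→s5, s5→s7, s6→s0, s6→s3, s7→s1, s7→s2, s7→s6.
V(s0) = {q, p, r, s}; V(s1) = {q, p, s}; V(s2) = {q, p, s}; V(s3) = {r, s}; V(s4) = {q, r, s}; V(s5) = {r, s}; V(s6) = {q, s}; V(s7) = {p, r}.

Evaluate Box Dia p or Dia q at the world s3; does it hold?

No

At s3: Box Dia p is false, Dia q is false, so Box Dia p or Dia q is false.
  At s3: Box Dia p requires Dia p at every successor {s3}.
    Dia p fails at s3, so Box Dia p is false at s3.
      At s3: Dia p requires p at some successor in {s3}.
        At s3: p is false.
      So Dia p is false at s3.
  At s3: Dia q requires q at some successor in {s3}.
    At s3: q is false.
  So Dia q is false at s3.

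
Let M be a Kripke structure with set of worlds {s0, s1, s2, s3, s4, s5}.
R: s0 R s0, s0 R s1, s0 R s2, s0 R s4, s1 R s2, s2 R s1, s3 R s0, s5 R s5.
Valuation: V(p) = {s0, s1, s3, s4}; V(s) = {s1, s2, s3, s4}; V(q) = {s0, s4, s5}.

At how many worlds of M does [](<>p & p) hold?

2

Let φ = [](<>p & p). Evaluate φ at each world:
  s0 (successors {s0, s1, s2, s4}): φ is false.
  s1 (successors {s2}): φ is false.
  s2 (successors {s1}): φ is false.
  s3 (successors {s0}): φ is true.
  s4 (successors ∅): φ is true.
  s5 (successors {s5}): φ is false.
For instance, at s0:
  At s0: [](<>p & p) requires <>p & p at every successor {s0, s1, s2, s4}.
    <>p & p fails at s1, so [](<>p & p) is false at s0.
      At s1: <>p is false, p is true, so <>p & p is false.
Satisfying worlds: {s3, s4}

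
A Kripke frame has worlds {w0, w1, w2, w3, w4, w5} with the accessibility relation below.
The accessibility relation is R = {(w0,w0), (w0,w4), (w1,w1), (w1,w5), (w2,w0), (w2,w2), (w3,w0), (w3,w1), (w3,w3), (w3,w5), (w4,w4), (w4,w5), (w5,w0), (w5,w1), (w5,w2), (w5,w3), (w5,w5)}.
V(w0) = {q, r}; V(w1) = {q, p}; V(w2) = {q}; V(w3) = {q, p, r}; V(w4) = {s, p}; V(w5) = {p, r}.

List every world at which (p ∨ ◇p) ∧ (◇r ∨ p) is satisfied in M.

w0, w1, w3, w4, w5

Recall that ◇ψ holds at a world iff ψ holds at some accessible world.
Let φ = (p ∨ ◇p) ∧ (◇r ∨ p). Evaluate φ at each world:
  w0 (successors {w0, w4}): φ is true.
  w1 (successors {w1, w5}): φ is true.
  w2 (successors {w0, w2}): φ is false.
  w3 (successors {w0, w1, w3, w5}): φ is true.
  w4 (successors {w4, w5}): φ is true.
  w5 (successors {w0, w1, w2, w3, w5}): φ is true.
For instance, at w1:
  At w1: p ∨ ◇p is true, ◇r ∨ p is true, so (p ∨ ◇p) ∧ (◇r ∨ p) is true.
    At w1: p is true, ◇p is true, so p ∨ ◇p is true.
      At w1: ◇p requires p at some successor in {w1, w5}.
        p holds at w1, so ◇p is true at w1.
    At w1: ◇r is true, p is true, so ◇r ∨ p is true.
      At w1: ◇r requires r at some successor in {w1, w5}.
        r holds at w5, so ◇r is true at w1.
Satisfying worlds: {w0, w1, w3, w4, w5}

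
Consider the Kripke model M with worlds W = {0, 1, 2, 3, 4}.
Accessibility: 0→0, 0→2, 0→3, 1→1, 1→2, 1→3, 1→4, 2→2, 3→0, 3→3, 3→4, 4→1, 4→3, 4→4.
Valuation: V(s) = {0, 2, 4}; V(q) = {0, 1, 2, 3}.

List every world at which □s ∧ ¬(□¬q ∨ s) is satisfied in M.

none

Recall that □ψ holds at a world iff ψ holds at every accessible world, and ◇ψ holds iff ψ holds at some accessible world.
Let φ = □s ∧ ¬(□¬q ∨ s). Evaluate φ at each world:
  0 (successors {0, 2, 3}): φ is false.
  1 (successors {1, 2, 3, 4}): φ is false.
  2 (successors {2}): φ is false.
  3 (successors {0, 3, 4}): φ is false.
  4 (successors {1, 3, 4}): φ is false.
For instance, at 2:
  At 2: □s is true, ¬(□¬q ∨ s) is false, so □s ∧ ¬(□¬q ∨ s) is false.
    At 2: □s requires s at every successor {2}.
      At 2: s is true.
    So □s is true at 2.
    At 2: □¬q ∨ s is true, so ¬(□¬q ∨ s) is false.
      At 2: □¬q is false, s is true, so □¬q ∨ s is true.
Satisfying worlds: none.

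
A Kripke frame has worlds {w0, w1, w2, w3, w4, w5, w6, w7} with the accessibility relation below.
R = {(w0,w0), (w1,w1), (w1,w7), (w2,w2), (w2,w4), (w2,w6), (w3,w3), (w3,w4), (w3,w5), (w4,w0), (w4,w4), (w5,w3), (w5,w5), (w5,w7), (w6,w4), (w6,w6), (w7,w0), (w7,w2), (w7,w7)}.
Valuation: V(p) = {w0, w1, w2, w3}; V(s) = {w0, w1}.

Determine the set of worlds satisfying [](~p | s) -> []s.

Let φ = [](~p | s) -> []s. Evaluate φ at each world:
  w0 (successors {w0}): φ is true.
  w1 (successors {w1, w7}): φ is false.
  w2 (successors {w2, w4, w6}): φ is true.
  w3 (successors {w3, w4, w5}): φ is true.
  w4 (successors {w0, w4}): φ is false.
  w5 (successors {w3, w5, w7}): φ is true.
  w6 (successors {w4, w6}): φ is false.
  w7 (successors {w0, w2, w7}): φ is true.
For instance, at w6:
  At w6: [](~p | s) is true, []s is false, so [](~p | s) -> []s is false.
    At w6: [](~p | s) requires ~p | s at every successor {w4, w6}.
      At w4: ~p | s is true.
      At w6: ~p | s is true.
    So [](~p | s) is true at w6.
    At w6: []s requires s at every successor {w4, w6}.
      s fails at w4, so []s is false at w6.
Satisfying worlds: {w0, w2, w3, w5, w7}

w0, w2, w3, w5, w7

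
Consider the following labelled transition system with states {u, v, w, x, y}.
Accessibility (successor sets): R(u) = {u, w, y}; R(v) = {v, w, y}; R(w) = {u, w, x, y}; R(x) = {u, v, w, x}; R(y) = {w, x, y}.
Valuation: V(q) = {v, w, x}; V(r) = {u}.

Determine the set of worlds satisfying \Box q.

none

Let φ = \Box q. Evaluate φ at each world:
  u (successors {u, w, y}): φ is false.
  v (successors {v, w, y}): φ is false.
  w (successors {u, w, x, y}): φ is false.
  x (successors {u, v, w, x}): φ is false.
  y (successors {w, x, y}): φ is false.
For instance, at y:
  At y: \Box q requires q at every successor {w, x, y}.
    q fails at y, so \Box q is false at y.
Satisfying worlds: none.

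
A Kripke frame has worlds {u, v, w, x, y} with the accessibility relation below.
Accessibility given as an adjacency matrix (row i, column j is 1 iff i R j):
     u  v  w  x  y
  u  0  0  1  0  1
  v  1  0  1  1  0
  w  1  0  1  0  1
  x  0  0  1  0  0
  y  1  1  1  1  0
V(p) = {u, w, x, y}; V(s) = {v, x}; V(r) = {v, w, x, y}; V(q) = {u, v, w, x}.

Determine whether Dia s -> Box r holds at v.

No

At v: Dia s is true, Box r is false, so Dia s -> Box r is false.
  At v: Dia s requires s at some successor in {u, w, x}.
    s holds at x, so Dia s is true at v.
  At v: Box r requires r at every successor {u, w, x}.
    r fails at u, so Box r is false at v.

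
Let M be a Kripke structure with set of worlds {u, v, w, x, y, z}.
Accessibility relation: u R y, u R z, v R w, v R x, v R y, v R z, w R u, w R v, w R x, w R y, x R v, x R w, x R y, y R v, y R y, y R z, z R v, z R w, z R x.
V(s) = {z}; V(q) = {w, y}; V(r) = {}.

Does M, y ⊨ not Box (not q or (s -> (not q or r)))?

At y: Box (not q or (s -> (not q or r))) is true, so not Box (not q or (s -> (not q or r))) is false.
  At y: Box (not q or (s -> (not q or r))) requires not q or (s -> (not q or r)) at every successor {v, y, z}.
    At v: not q or (s -> (not q or r)) is true.
    At y: not q or (s -> (not q or r)) is true.
    At z: not q or (s -> (not q or r)) is true.
  So Box (not q or (s -> (not q or r))) is true at y.

No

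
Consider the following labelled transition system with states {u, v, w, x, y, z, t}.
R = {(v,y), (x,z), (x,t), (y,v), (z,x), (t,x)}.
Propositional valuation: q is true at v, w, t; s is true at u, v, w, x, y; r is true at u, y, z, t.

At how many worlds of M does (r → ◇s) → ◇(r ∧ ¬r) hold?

1

Recall that ◇ψ holds at a world iff ψ holds at some accessible world.
Let φ = (r → ◇s) → ◇(r ∧ ¬r). Evaluate φ at each world:
  u (successors ∅): φ is true.
  v (successors {y}): φ is false.
  w (successors ∅): φ is false.
  x (successors {z, t}): φ is false.
  y (successors {v}): φ is false.
  z (successors {x}): φ is false.
  t (successors {x}): φ is false.
For instance, at z:
  At z: r → ◇s is true, ◇(r ∧ ¬r) is false, so (r → ◇s) → ◇(r ∧ ¬r) is false.
    At z: r is true, ◇s is true, so r → ◇s is true.
      At z: ◇s requires s at some successor in {x}.
        s holds at x, so ◇s is true at z.
    At z: ◇(r ∧ ¬r) requires r ∧ ¬r at some successor in {x}.
      At x: r ∧ ¬r is false.
    So ◇(r ∧ ¬r) is false at z.
Satisfying worlds: {u}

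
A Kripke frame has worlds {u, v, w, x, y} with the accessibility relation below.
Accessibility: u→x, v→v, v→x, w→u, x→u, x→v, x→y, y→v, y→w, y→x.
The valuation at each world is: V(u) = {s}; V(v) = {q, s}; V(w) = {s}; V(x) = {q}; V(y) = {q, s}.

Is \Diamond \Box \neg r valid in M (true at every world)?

Let φ = \Diamond \Box \neg r. Evaluate φ at each world:
  u (successors {x}): φ is true.
  v (successors {v, x}): φ is true.
  w (successors {u}): φ is true.
  x (successors {u, v, y}): φ is true.
  y (successors {v, w, x}): φ is true.
For instance, at v:
  At v: \Diamond \Box \neg r requires \Box \neg r at some successor in {v, x}.
    \Box \neg r holds at v, so \Diamond \Box \neg r is true at v.
      At v: \Box \neg r requires \neg r at every successor {v, x}.
        At v: \neg r is true.
        At x: \neg r is true.
      So \Box \neg r is true at v.

Yes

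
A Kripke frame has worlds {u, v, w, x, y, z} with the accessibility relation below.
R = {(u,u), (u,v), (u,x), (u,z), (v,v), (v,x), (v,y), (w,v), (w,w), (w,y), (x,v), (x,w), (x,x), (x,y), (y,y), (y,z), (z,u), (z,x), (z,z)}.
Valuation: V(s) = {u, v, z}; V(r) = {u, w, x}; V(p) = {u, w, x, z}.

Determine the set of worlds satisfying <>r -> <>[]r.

Let φ = <>r -> <>[]r. Evaluate φ at each world:
  u (successors {u, v, x, z}): φ is false.
  v (successors {v, x, y}): φ is false.
  w (successors {v, w, y}): φ is false.
  x (successors {v, w, x, y}): φ is false.
  y (successors {y, z}): φ is true.
  z (successors {u, x, z}): φ is false.
For instance, at x:
  At x: <>r is true, <>[]r is false, so <>r -> <>[]r is false.
    At x: <>r requires r at some successor in {v, w, x, y}.
      r holds at w, so <>r is true at x.
    At x: <>[]r requires []r at some successor in {v, w, x, y}.
      At v: []r is false.
      At w: []r is false.
      At x: []r is false.
      At y: []r is false.
    So <>[]r is false at x.
Satisfying worlds: {y}

y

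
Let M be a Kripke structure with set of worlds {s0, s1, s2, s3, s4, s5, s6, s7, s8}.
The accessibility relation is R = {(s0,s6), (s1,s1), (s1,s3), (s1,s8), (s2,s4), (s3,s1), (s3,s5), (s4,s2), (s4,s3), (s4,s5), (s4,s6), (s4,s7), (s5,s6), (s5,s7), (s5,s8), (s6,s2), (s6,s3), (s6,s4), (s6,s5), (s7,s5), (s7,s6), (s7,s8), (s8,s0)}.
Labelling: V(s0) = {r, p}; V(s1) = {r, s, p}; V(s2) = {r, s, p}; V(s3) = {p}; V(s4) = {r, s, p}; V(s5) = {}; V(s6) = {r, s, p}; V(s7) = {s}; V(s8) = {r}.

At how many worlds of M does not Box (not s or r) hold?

Let φ = not Box (not s or r). Evaluate φ at each world:
  s0 (successors {s6}): φ is false.
  s1 (successors {s1, s3, s8}): φ is false.
  s2 (successors {s4}): φ is false.
  s3 (successors {s1, s5}): φ is false.
  s4 (successors {s2, s3, s5, s6, s7}): φ is true.
  s5 (successors {s6, s7, s8}): φ is true.
  s6 (successors {s2, s3, s4, s5}): φ is false.
  s7 (successors {s5, s6, s8}): φ is false.
  s8 (successors {s0}): φ is false.
For instance, at s6:
  At s6: Box (not s or r) is true, so not Box (not s or r) is false.
    At s6: Box (not s or r) requires not s or r at every successor {s2, s3, s4, s5}.
      At s2: not s or r is true.
      At s3: not s or r is true.
      At s4: not s or r is true.
      At s5: not s or r is true.
    So Box (not s or r) is true at s6.
Satisfying worlds: {s4, s5}

2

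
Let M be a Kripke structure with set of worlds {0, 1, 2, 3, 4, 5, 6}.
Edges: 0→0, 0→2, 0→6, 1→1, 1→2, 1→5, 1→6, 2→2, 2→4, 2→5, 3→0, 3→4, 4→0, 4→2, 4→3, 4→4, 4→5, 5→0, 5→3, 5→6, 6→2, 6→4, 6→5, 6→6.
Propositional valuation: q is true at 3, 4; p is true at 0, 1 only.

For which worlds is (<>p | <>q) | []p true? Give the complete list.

0, 1, 2, 3, 4, 5, 6

Let φ = (<>p | <>q) | []p. Evaluate φ at each world:
  0 (successors {0, 2, 6}): φ is true.
  1 (successors {1, 2, 5, 6}): φ is true.
  2 (successors {2, 4, 5}): φ is true.
  3 (successors {0, 4}): φ is true.
  4 (successors {0, 2, 3, 4, 5}): φ is true.
  5 (successors {0, 3, 6}): φ is true.
  6 (successors {2, 4, 5, 6}): φ is true.
For instance, at 4:
  At 4: <>p | <>q is true, []p is false, so (<>p | <>q) | []p is true.
    At 4: <>p is true, <>q is true, so <>p | <>q is true.
      At 4: <>p requires p at some successor in {0, 2, 3, 4, 5}.
        p holds at 0, so <>p is true at 4.
      At 4: <>q requires q at some successor in {0, 2, 3, 4, 5}.
        q holds at 3, so <>q is true at 4.
    At 4: []p requires p at every successor {0, 2, 3, 4, 5}.
      p fails at 2, so []p is false at 4.
Satisfying worlds: {0, 1, 2, 3, 4, 5, 6}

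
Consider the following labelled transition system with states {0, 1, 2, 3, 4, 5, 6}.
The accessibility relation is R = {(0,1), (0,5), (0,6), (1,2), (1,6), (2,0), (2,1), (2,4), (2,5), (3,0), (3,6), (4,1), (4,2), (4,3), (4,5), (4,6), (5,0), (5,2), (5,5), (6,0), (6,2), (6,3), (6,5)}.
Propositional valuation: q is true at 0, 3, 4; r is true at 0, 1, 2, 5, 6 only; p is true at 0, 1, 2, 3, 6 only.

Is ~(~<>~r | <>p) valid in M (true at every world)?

Let φ = ~(~<>~r | <>p). Evaluate φ at each world:
  0 (successors {1, 5, 6}): φ is false.
  1 (successors {2, 6}): φ is false.
  2 (successors {0, 1, 4, 5}): φ is false.
  3 (successors {0, 6}): φ is false.
  4 (successors {1, 2, 3, 5, 6}): φ is false.
  5 (successors {0, 2, 5}): φ is false.
  6 (successors {0, 2, 3, 5}): φ is false.
Detail at 0 (counterexample):
  At 0: ~<>~r | <>p is true, so ~(~<>~r | <>p) is false.
    At 0: ~<>~r is true, <>p is true, so ~<>~r | <>p is true.
      At 0: <>~r is false, so ~<>~r is true.
      At 0: <>p requires p at some successor in {1, 5, 6}.
        p holds at 1, so <>p is true at 0.

No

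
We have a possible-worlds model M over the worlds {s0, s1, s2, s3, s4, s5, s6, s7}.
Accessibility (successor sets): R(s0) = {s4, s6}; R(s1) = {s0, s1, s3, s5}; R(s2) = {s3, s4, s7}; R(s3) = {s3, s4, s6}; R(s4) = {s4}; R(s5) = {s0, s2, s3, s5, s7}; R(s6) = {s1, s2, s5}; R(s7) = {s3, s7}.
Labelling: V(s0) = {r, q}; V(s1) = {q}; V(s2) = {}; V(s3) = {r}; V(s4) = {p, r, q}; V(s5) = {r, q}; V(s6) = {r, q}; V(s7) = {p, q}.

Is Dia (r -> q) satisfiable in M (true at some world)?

Yes

Recall that Dia ψ holds at a world iff ψ holds at some accessible world.
Let φ = Dia (r -> q). Evaluate φ at each world:
  s0 (successors {s4, s6}): φ is true.
  s1 (successors {s0, s1, s3, s5}): φ is true.
  s2 (successors {s3, s4, s7}): φ is true.
  s3 (successors {s3, s4, s6}): φ is true.
  s4 (successors {s4}): φ is true.
  s5 (successors {s0, s2, s3, s5, s7}): φ is true.
  s6 (successors {s1, s2, s5}): φ is true.
  s7 (successors {s3, s7}): φ is true.
Detail at s0 (witness):
  At s0: Dia (r -> q) requires r -> q at some successor in {s4, s6}.
    r -> q holds at s4, so Dia (r -> q) is true at s0.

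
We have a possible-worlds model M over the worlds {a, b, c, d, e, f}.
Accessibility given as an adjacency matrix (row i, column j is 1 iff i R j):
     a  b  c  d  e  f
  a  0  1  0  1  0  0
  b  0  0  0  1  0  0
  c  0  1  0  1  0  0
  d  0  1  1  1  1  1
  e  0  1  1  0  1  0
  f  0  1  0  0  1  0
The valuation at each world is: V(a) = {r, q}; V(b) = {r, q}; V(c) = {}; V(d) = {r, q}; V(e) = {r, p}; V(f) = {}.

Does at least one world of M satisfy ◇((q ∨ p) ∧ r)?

Yes

Let φ = ◇((q ∨ p) ∧ r). Evaluate φ at each world:
  a (successors {b, d}): φ is true.
  b (successors {d}): φ is true.
  c (successors {b, d}): φ is true.
  d (successors {b, c, d, e, f}): φ is true.
  e (successors {b, c, e}): φ is true.
  f (successors {b, e}): φ is true.
Detail at a (witness):
  At a: ◇((q ∨ p) ∧ r) requires (q ∨ p) ∧ r at some successor in {b, d}.
    (q ∨ p) ∧ r holds at b, so ◇((q ∨ p) ∧ r) is true at a.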